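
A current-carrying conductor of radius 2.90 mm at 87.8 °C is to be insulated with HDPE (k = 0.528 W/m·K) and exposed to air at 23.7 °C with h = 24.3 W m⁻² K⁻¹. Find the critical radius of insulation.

For a cylinder, r_cr = k_ins/h = 0.528/24.3 = 0.0217 m = 2.17 cm

r_cr = 2.17 cm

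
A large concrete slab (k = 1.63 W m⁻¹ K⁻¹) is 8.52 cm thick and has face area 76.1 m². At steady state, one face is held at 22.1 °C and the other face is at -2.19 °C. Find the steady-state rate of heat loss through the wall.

Q = 35.4 kW

Q = kA·ΔT/L = 1.63 × 76.1 × |22.1 °C − -2.19 °C| / 0.0852 = 35400 W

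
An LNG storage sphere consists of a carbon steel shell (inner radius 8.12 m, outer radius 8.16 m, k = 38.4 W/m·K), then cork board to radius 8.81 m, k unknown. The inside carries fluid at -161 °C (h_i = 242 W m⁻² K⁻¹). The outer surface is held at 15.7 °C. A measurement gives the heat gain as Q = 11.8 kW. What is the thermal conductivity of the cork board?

ΣR = ΔT/Q = |-161 − 15.7|/11800 = 0.01497 K/W
Known resistances:
  R_conv,in = 1/(4πr²h) = 1/(4π·8.12²·242) = 4.987×10^-6 K/W
  R_carbon steel = (1/8.12 − 1/8.16)/(4πk) = 6.037×10^-4/(4π·38.4) = 1.251×10^-6 K/W
R_cork board = ΣR − ΣR_known = 0.01497 − 6.238×10^-6 = 0.01496 K/W
(1/r₁−1/r₂)/(4πk) = 0.01496 ⇒ k = 0.009042/(4π·0.01496) = 0.0481 W/m·K

k = 0.0481 W/m·K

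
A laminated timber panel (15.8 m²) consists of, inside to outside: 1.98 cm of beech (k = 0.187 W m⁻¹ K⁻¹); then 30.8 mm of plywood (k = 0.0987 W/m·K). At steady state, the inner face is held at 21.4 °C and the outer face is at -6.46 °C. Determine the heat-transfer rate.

Q = 1050 W

Treat each layer as a resistance in series:
  R_beech = L/(kA) = 0.0198/(0.187·15.8) = 0.006701 K/W
  R_plywood = L/(kA) = 0.0308/(0.0987·15.8) = 0.01975 K/W
ΣR = 0.006701 + 0.01975 = 0.02645 K/W
Q = ΔT/ΣR = (21.4 °C − -6.46 °C)/0.02645 = 1050 W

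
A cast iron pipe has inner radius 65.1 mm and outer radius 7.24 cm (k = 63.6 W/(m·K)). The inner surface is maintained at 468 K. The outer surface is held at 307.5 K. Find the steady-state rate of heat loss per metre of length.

Q' = 6.03×10^5 W/m

Q' = 2πk·ΔT/ln(r₂/r₁) = 2π × 63.6 × 160.5 / ln(0.0724/0.0651) = 6.03×10^5 W/m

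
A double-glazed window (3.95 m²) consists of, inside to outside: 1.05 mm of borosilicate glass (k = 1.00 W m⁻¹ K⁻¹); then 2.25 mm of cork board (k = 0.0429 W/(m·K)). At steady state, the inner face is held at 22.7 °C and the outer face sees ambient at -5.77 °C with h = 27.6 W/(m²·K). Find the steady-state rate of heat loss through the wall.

Resistance network (inner→outer):
  R_borosilicate glass = L/(kA) = 0.00105/(1.00·3.95) = 2.658×10^-4 K/W
  R_cork board = L/(kA) = 0.00225/(0.0429·3.95) = 0.01328 K/W
  R_conv,out = 1/(hA) = 1/(27.6·3.95) = 0.009173 K/W
ΣR = 2.658×10^-4 + 0.01328 + 0.009173 = 0.02272 K/W
Q = ΔT/ΣR = (22.7 °C − -5.77 °C)/0.02272 = 1250 W

Q = 1250 W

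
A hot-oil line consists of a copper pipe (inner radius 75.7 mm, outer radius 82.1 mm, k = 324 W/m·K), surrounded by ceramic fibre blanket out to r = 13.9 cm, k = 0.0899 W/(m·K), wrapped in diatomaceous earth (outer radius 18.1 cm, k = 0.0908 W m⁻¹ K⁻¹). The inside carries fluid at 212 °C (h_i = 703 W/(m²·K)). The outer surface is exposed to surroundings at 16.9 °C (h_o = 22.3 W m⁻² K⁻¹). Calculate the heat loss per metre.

Series thermal resistances, inner to outer:
  R'_conv,in = 1/(2πr h) = 1/(2π·0.0757·703) = 0.002991 m·K/W
  R'_copper = ln(0.0821/0.0757)/(2πk) = 0.08116/(2π·324) = 3.987×10^-5 m·K/W
  R'_ceramic fibre blanket = ln(0.139/0.0821)/(2πk) = 0.5265/(2π·0.0899) = 0.9322 m·K/W
  R'_diatomaceous earth = ln(0.181/0.139)/(2πk) = 0.2640/(2π·0.0908) = 0.4628 m·K/W
  R'_conv,out = 1/(2πr h) = 1/(2π·0.181·22.3) = 0.03943 m·K/W
ΣR = 0.002991 + 3.987×10^-5 + 0.9322 + 0.4628 + 0.03943 = 1.437 m·K/W
Q' = ΔT/ΣR = (212 °C − 16.9 °C)/1.437 = 136 W/m

Q' = 136 W/m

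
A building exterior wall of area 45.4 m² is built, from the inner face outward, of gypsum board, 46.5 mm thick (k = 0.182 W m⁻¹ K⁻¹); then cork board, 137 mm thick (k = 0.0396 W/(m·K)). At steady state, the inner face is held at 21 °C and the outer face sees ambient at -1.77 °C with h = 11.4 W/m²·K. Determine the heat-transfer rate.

Q = 272 W

Series thermal resistances, inner to outer:
  R_gypsum board = L/(kA) = 0.0465/(0.182·45.4) = 0.005628 K/W
  R_cork board = L/(kA) = 0.137/(0.0396·45.4) = 0.07620 K/W
  R_conv,out = 1/(hA) = 1/(11.4·45.4) = 0.001932 K/W
ΣR = 0.005628 + 0.07620 + 0.001932 = 0.08376 K/W
Q = ΔT/ΣR = (21 °C − -1.77 °C)/0.08376 = 272 W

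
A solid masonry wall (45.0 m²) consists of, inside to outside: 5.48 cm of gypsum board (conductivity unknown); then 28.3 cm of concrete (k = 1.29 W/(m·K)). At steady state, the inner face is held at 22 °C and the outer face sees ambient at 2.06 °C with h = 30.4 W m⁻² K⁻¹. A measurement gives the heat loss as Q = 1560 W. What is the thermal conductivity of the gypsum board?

k = 0.170 W/m·K

ΣR = ΔT/Q = |22 − 2.06|/1560 = 0.01278 K/W
Known resistances:
  R_concrete = L/(kA) = 0.283/(1.29·45.0) = 0.004875 K/W
  R_conv,out = 1/(hA) = 1/(30.4·45.0) = 7.310×10^-4 K/W
R_gypsum board = ΣR − ΣR_known = 0.01278 − 0.005606 = 0.007174 K/W
L/(kA) = 0.007174 ⇒ k = 0.0548/(0.007174·45.0) = 0.170 W/m·K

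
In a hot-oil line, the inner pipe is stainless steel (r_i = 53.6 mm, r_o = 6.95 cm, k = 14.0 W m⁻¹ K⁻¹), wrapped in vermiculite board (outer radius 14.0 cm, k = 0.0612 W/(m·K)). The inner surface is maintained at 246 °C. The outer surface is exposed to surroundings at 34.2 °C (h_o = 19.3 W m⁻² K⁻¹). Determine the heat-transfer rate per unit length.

Q' = 112 W/m

Resistance network (inner→outer):
  R'_stainless steel = ln(0.0695/0.0536)/(2πk) = 0.2598/(2π·14.0) = 0.002953 m·K/W
  R'_vermiculite board = ln(0.140/0.0695)/(2πk) = 0.7003/(2π·0.0612) = 1.821 m·K/W
  R'_conv,out = 1/(2πr h) = 1/(2π·0.140·19.3) = 0.05890 m·K/W
ΣR = 0.002953 + 1.821 + 0.05890 = 1.883 m·K/W
Q' = ΔT/ΣR = (246 °C − 34.2 °C)/1.883 = 112 W/m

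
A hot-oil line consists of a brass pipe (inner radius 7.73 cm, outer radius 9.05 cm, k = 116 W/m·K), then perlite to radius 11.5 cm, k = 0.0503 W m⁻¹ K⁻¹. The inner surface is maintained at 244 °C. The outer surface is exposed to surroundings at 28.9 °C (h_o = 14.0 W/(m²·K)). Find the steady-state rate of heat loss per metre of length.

Q' = 251 W/m

Treat each layer as a resistance in series:
  R'_brass = ln(0.0905/0.0773)/(2πk) = 0.1577/(2π·116) = 2.163×10^-4 m·K/W
  R'_perlite = ln(0.115/0.0905)/(2πk) = 0.2396/(2π·0.0503) = 0.7581 m·K/W
  R'_conv,out = 1/(2πr h) = 1/(2π·0.115·14.0) = 0.09885 m·K/W
ΣR = 2.163×10^-4 + 0.7581 + 0.09885 = 0.8572 m·K/W
Q' = ΔT/ΣR = (244 °C − 28.9 °C)/0.8572 = 251 W/m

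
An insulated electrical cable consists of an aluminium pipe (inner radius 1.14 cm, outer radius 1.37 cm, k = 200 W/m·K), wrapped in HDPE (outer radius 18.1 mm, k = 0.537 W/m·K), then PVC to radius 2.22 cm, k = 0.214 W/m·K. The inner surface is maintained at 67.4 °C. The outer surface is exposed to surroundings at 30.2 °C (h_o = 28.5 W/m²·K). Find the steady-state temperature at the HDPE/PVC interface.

Resistance network (inner→outer):
  R'_aluminium = ln(0.0137/0.0114)/(2πk) = 0.1838/(2π·200) = 1.462×10^-4 m·K/W
  R'_HDPE = ln(0.0181/0.0137)/(2πk) = 0.2785/(2π·0.537) = 0.08255 m·K/W
  R'_PVC = ln(0.0222/0.0181)/(2πk) = 0.2042/(2π·0.214) = 0.1519 m·K/W
  R'_conv,out = 1/(2πr h) = 1/(2π·0.0222·28.5) = 0.2515 m·K/W
ΣR = 1.462×10^-4 + 0.08255 + 0.1519 + 0.2515 = 0.4861 m·K/W
Q' = ΔT/ΣR = (67.4 °C − 30.2 °C)/0.4861 = 76.53 W/m
From the inner boundary to the HDPE/PVC interface, ΣR_partial = 0.08270 m·K/W.
T_interface = T_in − Q'·ΣR_partial = 67.4 °C − (76.53)(0.08270) = 61.1 °C

T = 61.1 °C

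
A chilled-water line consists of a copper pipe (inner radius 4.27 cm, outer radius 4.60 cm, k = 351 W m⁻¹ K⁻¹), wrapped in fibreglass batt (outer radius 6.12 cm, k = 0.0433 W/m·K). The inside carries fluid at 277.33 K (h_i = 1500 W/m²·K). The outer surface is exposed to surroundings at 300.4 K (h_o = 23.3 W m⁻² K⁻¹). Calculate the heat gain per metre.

Series thermal resistances, inner to outer:
  R'_conv,in = 1/(2πr h) = 1/(2π·0.0427·1500) = 0.002485 m·K/W
  R'_copper = ln(0.0460/0.0427)/(2πk) = 0.07444/(2π·351) = 3.375×10^-5 m·K/W
  R'_fibreglass batt = ln(0.0612/0.0460)/(2πk) = 0.2855/(2π·0.0433) = 1.049 m·K/W
  R'_conv,out = 1/(2πr h) = 1/(2π·0.0612·23.3) = 0.1116 m·K/W
ΣR = 0.002485 + 3.375×10^-5 + 1.049 + 0.1116 = 1.163 m·K/W
Q' = ΔT/ΣR = (277.33 K − 300.4 K)/1.163 = -19.8 W/m
(Negative Q' ⇒ heat flows inward; heat gain = 19.8 W/m.)

Q' = 19.8 W/m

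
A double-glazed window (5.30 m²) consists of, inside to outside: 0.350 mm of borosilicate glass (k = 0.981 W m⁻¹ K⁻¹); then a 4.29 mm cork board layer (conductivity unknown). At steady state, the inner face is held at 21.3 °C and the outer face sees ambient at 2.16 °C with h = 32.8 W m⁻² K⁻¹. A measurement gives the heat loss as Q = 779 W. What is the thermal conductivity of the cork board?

ΣR = ΔT/Q = |21.3 − 2.16|/779 = 0.02457 K/W
Known resistances:
  R_borosilicate glass = L/(kA) = 3.50×10^-4/(0.981·5.30) = 6.732×10^-5 K/W
  R_conv,out = 1/(hA) = 1/(32.8·5.30) = 0.005752 K/W
R_cork board = ΣR − ΣR_known = 0.02457 − 0.005819 = 0.01875 K/W
L/(kA) = 0.01875 ⇒ k = 0.00429/(0.01875·5.30) = 0.0432 W/m·K

k = 0.0432 W/m·K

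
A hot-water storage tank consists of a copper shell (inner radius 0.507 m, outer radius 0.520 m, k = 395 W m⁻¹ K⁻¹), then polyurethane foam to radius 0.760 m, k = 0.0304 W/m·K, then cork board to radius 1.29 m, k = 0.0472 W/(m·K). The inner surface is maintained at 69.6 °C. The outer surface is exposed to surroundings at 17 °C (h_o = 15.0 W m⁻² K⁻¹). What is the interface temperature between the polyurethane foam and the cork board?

T = 36.2 °C

Treat each layer as a resistance in series:
  R_copper = (1/0.507 − 1/0.520)/(4πk) = 0.04931/(4π·395) = 9.934×10^-6 K/W
  R_polyurethane foam = (1/0.520 − 1/0.760)/(4πk) = 0.6073/(4π·0.0304) = 1.590 K/W
  R_cork board = (1/0.760 − 1/1.29)/(4πk) = 0.5406/(4π·0.0472) = 0.9114 K/W
  R_conv,out = 1/(4πr²h) = 1/(4π·1.29²·15.0) = 0.003188 K/W
ΣR = 9.934×10^-6 + 1.590 + 0.9114 + 0.003188 = 2.505 K/W
Q = ΔT/ΣR = (69.6 °C − 17 °C)/2.505 = 21.00 W
From the inner boundary to the polyurethane foam/cork board interface, ΣR_partial = 1.590 K/W.
T_interface = T_in − Q·ΣR_partial = 69.6 °C − (21.00)(1.590) = 36.2 °C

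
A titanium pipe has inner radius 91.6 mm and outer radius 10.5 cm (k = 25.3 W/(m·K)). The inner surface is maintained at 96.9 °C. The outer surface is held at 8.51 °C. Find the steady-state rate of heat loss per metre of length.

Q' = 2πk·ΔT/ln(r₂/r₁) = 2π × 25.3 × 88.39 / ln(0.105/0.0916) = 1.03×10^5 W/m

Q' = 1.03×10^5 W/m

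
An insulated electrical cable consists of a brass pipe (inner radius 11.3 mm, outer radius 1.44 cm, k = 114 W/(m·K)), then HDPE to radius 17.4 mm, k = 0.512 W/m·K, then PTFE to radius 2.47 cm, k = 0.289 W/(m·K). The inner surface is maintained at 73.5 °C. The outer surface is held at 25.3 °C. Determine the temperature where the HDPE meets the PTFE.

T = 62.2 °C

Series thermal resistances, inner to outer:
  R'_brass = ln(0.0144/0.0113)/(2πk) = 0.2424/(2π·114) = 3.384×10^-4 m·K/W
  R'_HDPE = ln(0.0174/0.0144)/(2πk) = 0.1892/(2π·0.512) = 0.05883 m·K/W
  R'_PTFE = ln(0.0247/0.0174)/(2πk) = 0.3503/(2π·0.289) = 0.1929 m·K/W
ΣR = 3.384×10^-4 + 0.05883 + 0.1929 = 0.2521 m·K/W
Q' = ΔT/ΣR = (73.5 °C − 25.3 °C)/0.2521 = 191.2 W/m
From the inner boundary to the HDPE/PTFE interface, ΣR_partial = 0.05917 m·K/W.
T_interface = T_in − Q'·ΣR_partial = 73.5 °C − (191.2)(0.05917) = 62.2 °C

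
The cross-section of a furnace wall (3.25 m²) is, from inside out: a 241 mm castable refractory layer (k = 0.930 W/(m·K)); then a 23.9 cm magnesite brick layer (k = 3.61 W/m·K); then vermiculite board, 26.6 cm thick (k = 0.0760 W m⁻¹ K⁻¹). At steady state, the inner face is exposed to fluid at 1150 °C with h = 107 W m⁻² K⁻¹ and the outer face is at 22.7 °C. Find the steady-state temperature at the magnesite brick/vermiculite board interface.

Resistance network (inner→outer):
  R_conv,in = 1/(hA) = 1/(107·3.25) = 0.002876 K/W
  R_castable refractory = L/(kA) = 0.241/(0.930·3.25) = 0.07974 K/W
  R_magnesite brick = L/(kA) = 0.239/(3.61·3.25) = 0.02037 K/W
  R_vermiculite board = L/(kA) = 0.266/(0.0760·3.25) = 1.077 K/W
ΣR = 0.002876 + 0.07974 + 0.02037 + 1.077 = 1.180 K/W
Q = ΔT/ΣR = (1150 °C − 22.7 °C)/1.180 = 955.3 W
From the inner boundary to the magnesite brick/vermiculite board interface, ΣR_partial = 0.1030 K/W.
T_interface = T_in − Q·ΣR_partial = 1150 °C − (955.3)(0.1030) = 1052 °C

T = 1052 °C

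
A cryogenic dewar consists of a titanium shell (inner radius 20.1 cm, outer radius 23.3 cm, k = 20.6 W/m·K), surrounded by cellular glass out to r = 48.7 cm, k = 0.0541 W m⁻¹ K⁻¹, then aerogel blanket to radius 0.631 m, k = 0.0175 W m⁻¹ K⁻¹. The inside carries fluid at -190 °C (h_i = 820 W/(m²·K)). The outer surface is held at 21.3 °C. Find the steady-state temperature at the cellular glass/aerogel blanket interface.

T = -61.6 °C

Series thermal resistances, inner to outer:
  R_conv,in = 1/(4πr²h) = 1/(4π·0.201²·820) = 0.002402 K/W
  R_titanium = (1/0.201 − 1/0.233)/(4πk) = 0.6833/(4π·20.6) = 0.002639 K/W
  R_cellular glass = (1/0.233 − 1/0.487)/(4πk) = 2.238/(4π·0.0541) = 3.293 K/W
  R_aerogel blanket = (1/0.487 − 1/0.631)/(4πk) = 0.4686/(4π·0.0175) = 2.131 K/W
ΣR = 0.002402 + 0.002639 + 3.293 + 2.131 = 5.429 K/W
Q = ΔT/ΣR = (-190 °C − 21.3 °C)/5.429 = -38.92 W
From the inner boundary to the cellular glass/aerogel blanket interface, ΣR_partial = 3.298 K/W.
T_interface = T_in − Q·ΣR_partial = -190 °C − (-38.92)(3.298) = -61.6 °C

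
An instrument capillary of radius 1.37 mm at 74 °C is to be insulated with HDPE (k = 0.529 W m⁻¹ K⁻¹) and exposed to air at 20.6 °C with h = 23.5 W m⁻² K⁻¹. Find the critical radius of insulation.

r_cr = 2.25 cm

For a cylinder, r_cr = k_ins/h = 0.529/23.5 = 0.0225 m = 2.25 cm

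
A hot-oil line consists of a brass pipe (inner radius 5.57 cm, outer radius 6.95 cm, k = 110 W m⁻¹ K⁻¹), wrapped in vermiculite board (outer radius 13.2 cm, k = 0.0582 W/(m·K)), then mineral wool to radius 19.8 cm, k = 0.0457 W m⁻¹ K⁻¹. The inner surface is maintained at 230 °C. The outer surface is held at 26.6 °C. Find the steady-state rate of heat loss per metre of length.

Series thermal resistances, inner to outer:
  R'_brass = ln(0.0695/0.0557)/(2πk) = 0.2213/(2π·110) = 3.203×10^-4 m·K/W
  R'_vermiculite board = ln(0.132/0.0695)/(2πk) = 0.6415/(2π·0.0582) = 1.754 m·K/W
  R'_mineral wool = ln(0.198/0.132)/(2πk) = 0.4055/(2π·0.0457) = 1.412 m·K/W
ΣR = 3.203×10^-4 + 1.754 + 1.412 = 3.166 m·K/W
Q' = ΔT/ΣR = (230 °C − 26.6 °C)/3.166 = 64.2 W/m

Q' = 64.2 W/m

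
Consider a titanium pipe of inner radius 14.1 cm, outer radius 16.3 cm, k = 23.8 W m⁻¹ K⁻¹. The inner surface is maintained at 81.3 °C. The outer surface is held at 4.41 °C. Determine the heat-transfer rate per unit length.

Q' = 79.3 kW/m

Q' = 2πk·ΔT/ln(r₂/r₁) = 2π × 23.8 × 76.89 / ln(0.163/0.141) = 79300 W/m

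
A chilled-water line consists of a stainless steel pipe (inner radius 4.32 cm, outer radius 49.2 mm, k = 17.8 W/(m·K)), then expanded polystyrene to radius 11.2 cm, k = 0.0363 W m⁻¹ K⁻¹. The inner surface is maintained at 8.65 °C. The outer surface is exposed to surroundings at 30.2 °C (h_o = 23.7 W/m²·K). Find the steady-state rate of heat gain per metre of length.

Treat each layer as a resistance in series:
  R'_stainless steel = ln(0.0492/0.0432)/(2πk) = 0.1301/(2π·17.8) = 0.001163 m·K/W
  R'_expanded polystyrene = ln(0.112/0.0492)/(2πk) = 0.8226/(2π·0.0363) = 3.607 m·K/W
  R'_conv,out = 1/(2πr h) = 1/(2π·0.112·23.7) = 0.05996 m·K/W
ΣR = 0.001163 + 3.607 + 0.05996 = 3.668 m·K/W
Q' = ΔT/ΣR = (8.65 °C − 30.2 °C)/3.668 = -5.88 W/m
(Negative Q' ⇒ heat flows inward; heat gain = 5.88 W/m.)

Q' = 5.88 W/m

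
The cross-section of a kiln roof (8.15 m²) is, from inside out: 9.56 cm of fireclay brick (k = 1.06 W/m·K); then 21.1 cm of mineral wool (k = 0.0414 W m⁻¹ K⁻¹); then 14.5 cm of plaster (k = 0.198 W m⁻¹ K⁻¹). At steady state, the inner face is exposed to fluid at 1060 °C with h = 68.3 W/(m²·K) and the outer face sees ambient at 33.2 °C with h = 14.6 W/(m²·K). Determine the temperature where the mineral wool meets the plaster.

Resistance network (inner→outer):
  R_conv,in = 1/(hA) = 1/(68.3·8.15) = 0.001796 K/W
  R_fireclay brick = L/(kA) = 0.0956/(1.06·8.15) = 0.01107 K/W
  R_mineral wool = L/(kA) = 0.211/(0.0414·8.15) = 0.6254 K/W
  R_plaster = L/(kA) = 0.145/(0.198·8.15) = 0.08986 K/W
  R_conv,out = 1/(hA) = 1/(14.6·8.15) = 0.008404 K/W
ΣR = 0.001796 + 0.01107 + 0.6254 + 0.08986 + 0.008404 = 0.7365 K/W
Q = ΔT/ΣR = (1060 °C − 33.2 °C)/0.7365 = 1394 W
From the inner boundary to the mineral wool/plaster interface, ΣR_partial = 0.6383 K/W.
T_interface = T_in − Q·ΣR_partial = 1060 °C − (1394)(0.6383) = 170 °C

T = 170 °C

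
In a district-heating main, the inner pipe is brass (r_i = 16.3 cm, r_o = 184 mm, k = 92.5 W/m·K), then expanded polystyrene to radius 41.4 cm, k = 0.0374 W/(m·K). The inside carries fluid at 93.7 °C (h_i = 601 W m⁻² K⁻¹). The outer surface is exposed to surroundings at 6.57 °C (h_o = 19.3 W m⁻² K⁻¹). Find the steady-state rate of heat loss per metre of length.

Q' = 25.1 W/m

Series thermal resistances, inner to outer:
  R'_conv,in = 1/(2πr h) = 1/(2π·0.163·601) = 0.001625 m·K/W
  R'_brass = ln(0.184/0.163)/(2πk) = 0.1212/(2π·92.5) = 2.085×10^-4 m·K/W
  R'_expanded polystyrene = ln(0.414/0.184)/(2πk) = 0.8109/(2π·0.0374) = 3.451 m·K/W
  R'_conv,out = 1/(2πr h) = 1/(2π·0.414·19.3) = 0.01992 m·K/W
ΣR = 0.001625 + 2.085×10^-4 + 3.451 + 0.01992 = 3.473 m·K/W
Q' = ΔT/ΣR = (93.7 °C − 6.57 °C)/3.473 = 25.1 W/m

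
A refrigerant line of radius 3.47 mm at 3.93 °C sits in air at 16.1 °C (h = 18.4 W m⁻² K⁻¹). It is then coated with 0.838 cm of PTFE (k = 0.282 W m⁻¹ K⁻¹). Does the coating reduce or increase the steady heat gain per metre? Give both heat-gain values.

increases: 4.88 → 8.55 W/m

Critical radius for a cylinder: r_cr = k/h = 0.0153 m = 1.53 cm.
Outer radius after coating: r₂ = 0.00347 + 0.00838 = 0.01185 m.
Since r₁ < r_cr and r₂ ≤ r_cr, the coating moves toward the maximum at r_cr — heat gain rises.
Bare: R = 1/(2πr₁h) = 2.493 m·K/W; Q = 12.17/2.493 = 4.88 W/m.
Coated: R = R_cond + R_conv = 1.423 m·K/W; Q = 12.17/1.423 = 8.55 W/m.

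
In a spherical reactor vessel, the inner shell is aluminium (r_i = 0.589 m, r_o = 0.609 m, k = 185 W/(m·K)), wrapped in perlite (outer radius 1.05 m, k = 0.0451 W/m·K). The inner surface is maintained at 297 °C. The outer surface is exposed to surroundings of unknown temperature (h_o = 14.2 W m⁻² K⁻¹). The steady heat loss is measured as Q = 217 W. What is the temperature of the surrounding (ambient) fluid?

T_out = 31.8 °C

Series resistances:
  R_aluminium = (1/0.589 − 1/0.609)/(4πk) = 0.05576/(4π·185) = 2.398×10^-5 K/W
  R_perlite = (1/0.609 − 1/1.05)/(4πk) = 0.6897/(4π·0.0451) = 1.217 K/W
  R_conv,out = 1/(4πr²h) = 1/(4π·1.05²·14.2) = 0.005083 K/W
ΣR = 1.222 K/W
ΔT = Q·ΣR = 217 × 1.222 = 265.2 K
Heat flows outward, so T_out = T_in − ΔT = 297 − 265.2 = 31.8 °C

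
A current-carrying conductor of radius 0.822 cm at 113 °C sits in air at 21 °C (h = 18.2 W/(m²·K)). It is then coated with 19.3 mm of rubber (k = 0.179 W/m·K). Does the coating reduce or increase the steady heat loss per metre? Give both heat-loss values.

Critical radius for a cylinder: r_cr = k/h = 0.00984 m = 0.984 cm.
Outer radius after coating: r₂ = 0.00822 + 0.0193 = 0.02752 m.
r₁ < r_cr < r₂: heat loss rises to a maximum at r_cr then falls. Whether the coating helps depends on whether Q(r₂) has dropped back below Q(r₁).
Bare: R = 1/(2πr₁h) = 1.064 m·K/W; Q = 92/1.064 = 86.5 W/m.
Coated: R = R_cond + R_conv = 1.392 m·K/W; Q = 92/1.392 = 66.1 W/m.

reduces: 86.5 → 66.1 W/m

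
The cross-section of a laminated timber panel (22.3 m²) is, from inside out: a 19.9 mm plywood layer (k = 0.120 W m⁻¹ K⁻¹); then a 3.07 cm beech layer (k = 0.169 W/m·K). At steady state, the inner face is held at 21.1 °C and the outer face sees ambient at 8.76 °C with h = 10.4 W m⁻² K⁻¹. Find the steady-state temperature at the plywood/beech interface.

Series thermal resistances, inner to outer:
  R_plywood = L/(kA) = 0.0199/(0.120·22.3) = 0.007436 K/W
  R_beech = L/(kA) = 0.0307/(0.169·22.3) = 0.008146 K/W
  R_conv,out = 1/(hA) = 1/(10.4·22.3) = 0.004312 K/W
ΣR = 0.007436 + 0.008146 + 0.004312 = 0.01989 K/W
Q = ΔT/ΣR = (21.1 °C − 8.76 °C)/0.01989 = 620.4 W
From the inner boundary to the plywood/beech interface, ΣR_partial = 0.007436 K/W.
T_interface = T_in − Q·ΣR_partial = 21.1 °C − (620.4)(0.007436) = 16.5 °C

T = 16.5 °C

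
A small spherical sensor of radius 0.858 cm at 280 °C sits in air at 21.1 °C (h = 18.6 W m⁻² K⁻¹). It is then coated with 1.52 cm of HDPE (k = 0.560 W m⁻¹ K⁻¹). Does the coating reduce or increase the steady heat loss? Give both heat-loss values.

increases: 4.45 → 14.3 W

Critical radius for a sphere: r_cr = 2k/h = 0.0602 m = 6.02 cm.
Outer radius after coating: r₂ = 0.00858 + 0.0152 = 0.02378 m.
Since r₁ < r_cr and r₂ ≤ r_cr, the coating moves toward the maximum at r_cr — heat loss rises.
Bare: R = 1/(4πr₁²h) = 58.12 K/W; Q = 258.9/58.12 = 4.45 W.
Coated: R = R_cond + R_conv = 18.15 K/W; Q = 258.9/18.15 = 14.3 W.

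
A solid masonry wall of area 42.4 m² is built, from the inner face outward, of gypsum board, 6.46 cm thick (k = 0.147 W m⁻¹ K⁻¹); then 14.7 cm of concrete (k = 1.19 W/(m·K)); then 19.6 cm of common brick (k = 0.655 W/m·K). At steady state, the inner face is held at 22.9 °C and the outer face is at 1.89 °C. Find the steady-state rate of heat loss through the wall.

Q = 1030 W

Series thermal resistances, inner to outer:
  R_gypsum board = L/(kA) = 0.0646/(0.147·42.4) = 0.01036 K/W
  R_concrete = L/(kA) = 0.147/(1.19·42.4) = 0.002913 K/W
  R_common brick = L/(kA) = 0.196/(0.655·42.4) = 0.007057 K/W
ΣR = 0.01036 + 0.002913 + 0.007057 = 0.02033 K/W
Q = ΔT/ΣR = (22.9 °C − 1.89 °C)/0.02033 = 1030 W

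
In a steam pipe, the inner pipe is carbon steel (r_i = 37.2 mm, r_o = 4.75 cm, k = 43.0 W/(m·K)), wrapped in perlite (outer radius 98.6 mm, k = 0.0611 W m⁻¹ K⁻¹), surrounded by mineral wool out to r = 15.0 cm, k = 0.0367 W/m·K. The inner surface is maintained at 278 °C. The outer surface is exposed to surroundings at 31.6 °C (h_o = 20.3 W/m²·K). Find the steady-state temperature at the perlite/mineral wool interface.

T = 154 °C

Series thermal resistances, inner to outer:
  R'_carbon steel = ln(0.0475/0.0372)/(2πk) = 0.2444/(2π·43.0) = 9.047×10^-4 m·K/W
  R'_perlite = ln(0.0986/0.0475)/(2πk) = 0.7303/(2π·0.0611) = 1.902 m·K/W
  R'_mineral wool = ln(0.150/0.0986)/(2πk) = 0.4196/(2π·0.0367) = 1.820 m·K/W
  R'_conv,out = 1/(2πr h) = 1/(2π·0.150·20.3) = 0.05227 m·K/W
ΣR = 9.047×10^-4 + 1.902 + 1.820 + 0.05227 = 3.775 m·K/W
Q' = ΔT/ΣR = (278 °C − 31.6 °C)/3.775 = 65.27 W/m
From the inner boundary to the perlite/mineral wool interface, ΣR_partial = 1.903 m·K/W.
T_interface = T_in − Q'·ΣR_partial = 278 °C − (65.27)(1.903) = 154 °C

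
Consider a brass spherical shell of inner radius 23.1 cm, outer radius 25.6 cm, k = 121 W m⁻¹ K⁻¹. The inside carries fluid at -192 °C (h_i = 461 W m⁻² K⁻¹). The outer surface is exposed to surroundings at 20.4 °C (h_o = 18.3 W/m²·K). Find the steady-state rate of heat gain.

Q = 3.04 kW

Series thermal resistances, inner to outer:
  R_conv,in = 1/(4πr²h) = 1/(4π·0.231²·461) = 0.003235 K/W
  R_brass = (1/0.231 − 1/0.256)/(4πk) = 0.4228/(4π·121) = 2.780×10^-4 K/W
  R_conv,out = 1/(4πr²h) = 1/(4π·0.256²·18.3) = 0.06635 K/W
ΣR = 0.003235 + 2.780×10^-4 + 0.06635 = 0.06986 K/W
Q = ΔT/ΣR = (-192 °C − 20.4 °C)/0.06986 = -3040 W
(Negative Q ⇒ heat flows inward; heat gain = 3040 W.)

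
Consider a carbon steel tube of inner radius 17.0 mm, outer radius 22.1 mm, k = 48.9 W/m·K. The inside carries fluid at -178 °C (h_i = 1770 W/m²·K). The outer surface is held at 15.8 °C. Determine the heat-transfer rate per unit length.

Q' = 31.5 kW/m

Resistance network (inner→outer):
  R'_conv,in = 1/(2πr h) = 1/(2π·0.0170·1770) = 0.005289 m·K/W
  R'_carbon steel = ln(0.0221/0.0170)/(2πk) = 0.2624/(2π·48.9) = 8.539×10^-4 m·K/W
ΣR = 0.005289 + 8.539×10^-4 = 0.006143 m·K/W
Q' = ΔT/ΣR = (-178 °C − 15.8 °C)/0.006143 = -31500 W/m
(Negative Q' ⇒ heat flows inward; heat gain = 31500 W/m.)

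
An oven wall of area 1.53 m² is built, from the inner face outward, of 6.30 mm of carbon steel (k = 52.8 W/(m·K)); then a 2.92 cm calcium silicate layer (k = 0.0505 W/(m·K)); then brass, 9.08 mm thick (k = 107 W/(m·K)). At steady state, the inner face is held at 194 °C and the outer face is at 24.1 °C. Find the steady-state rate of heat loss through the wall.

Q = 449 W

Treat each layer as a resistance in series:
  R_carbon steel = L/(kA) = 0.00630/(52.8·1.53) = 7.799×10^-5 K/W
  R_calcium silicate = L/(kA) = 0.0292/(0.0505·1.53) = 0.3779 K/W
  R_brass = L/(kA) = 0.00908/(107·1.53) = 5.546×10^-5 K/W
ΣR = 7.799×10^-5 + 0.3779 + 5.546×10^-5 = 0.3780 K/W
Q = ΔT/ΣR = (194 °C − 24.1 °C)/0.3780 = 449 W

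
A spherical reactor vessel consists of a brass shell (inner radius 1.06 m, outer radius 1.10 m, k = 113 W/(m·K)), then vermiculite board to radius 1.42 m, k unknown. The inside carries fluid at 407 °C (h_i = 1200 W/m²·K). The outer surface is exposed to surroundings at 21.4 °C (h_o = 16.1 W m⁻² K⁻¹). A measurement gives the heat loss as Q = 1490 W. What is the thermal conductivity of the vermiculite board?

ΣR = ΔT/Q = |407 − 21.4|/1490 = 0.2588 K/W
Known resistances:
  R_conv,in = 1/(4πr²h) = 1/(4π·1.06²·1200) = 5.902×10^-5 K/W
  R_brass = (1/1.06 − 1/1.10)/(4πk) = 0.03431/(4π·113) = 2.416×10^-5 K/W
  R_conv,out = 1/(4πr²h) = 1/(4π·1.42²·16.1) = 0.002451 K/W
R_vermiculite board = ΣR − ΣR_known = 0.2588 − 0.002534 = 0.2563 K/W
(1/r₁−1/r₂)/(4πk) = 0.2563 ⇒ k = 0.2049/(4π·0.2563) = 0.0636 W/m·K

k = 0.0636 W/m·K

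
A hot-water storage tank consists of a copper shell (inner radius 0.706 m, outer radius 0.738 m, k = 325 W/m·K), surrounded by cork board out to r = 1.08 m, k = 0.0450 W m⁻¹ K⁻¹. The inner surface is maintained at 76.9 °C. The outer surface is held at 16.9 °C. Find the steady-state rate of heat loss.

Q = 79.1 W

Treat each layer as a resistance in series:
  R_copper = (1/0.706 − 1/0.738)/(4πk) = 0.06142/(4π·325) = 1.504×10^-5 K/W
  R_cork board = (1/0.738 − 1/1.08)/(4πk) = 0.4291/(4π·0.0450) = 0.7588 K/W
ΣR = 1.504×10^-5 + 0.7588 = 0.7588 K/W
Q = ΔT/ΣR = (76.9 °C − 16.9 °C)/0.7588 = 79.1 W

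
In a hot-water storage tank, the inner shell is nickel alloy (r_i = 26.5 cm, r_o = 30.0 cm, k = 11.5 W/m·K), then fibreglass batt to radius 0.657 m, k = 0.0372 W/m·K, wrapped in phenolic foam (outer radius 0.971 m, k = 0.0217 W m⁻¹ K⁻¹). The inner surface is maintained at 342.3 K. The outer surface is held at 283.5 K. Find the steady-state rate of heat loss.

Resistance network (inner→outer):
  R_nickel alloy = (1/0.265 − 1/0.300)/(4πk) = 0.4403/(4π·11.5) = 0.003046 K/W
  R_fibreglass batt = (1/0.300 − 1/0.657)/(4πk) = 1.811/(4π·0.0372) = 3.875 K/W
  R_phenolic foam = (1/0.657 − 1/0.971)/(4πk) = 0.4922/(4π·0.0217) = 1.805 K/W
ΣR = 0.003046 + 3.875 + 1.805 = 5.683 K/W
Q = ΔT/ΣR = (342.3 K − 283.5 K)/5.683 = 10.3 W

Q = 10.3 W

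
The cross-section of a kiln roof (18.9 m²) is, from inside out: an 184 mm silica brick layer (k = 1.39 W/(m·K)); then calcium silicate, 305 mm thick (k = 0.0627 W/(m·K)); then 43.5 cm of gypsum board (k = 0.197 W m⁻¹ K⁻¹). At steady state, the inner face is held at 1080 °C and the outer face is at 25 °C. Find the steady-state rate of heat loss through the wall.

Resistance network (inner→outer):
  R_silica brick = L/(kA) = 0.184/(1.39·18.9) = 0.007004 K/W
  R_calcium silicate = L/(kA) = 0.305/(0.0627·18.9) = 0.2574 K/W
  R_gypsum board = L/(kA) = 0.435/(0.197·18.9) = 0.1168 K/W
ΣR = 0.007004 + 0.2574 + 0.1168 = 0.3812 K/W
Q = ΔT/ΣR = (1080 °C − 25 °C)/0.3812 = 2770 W

Q = 2.77 kW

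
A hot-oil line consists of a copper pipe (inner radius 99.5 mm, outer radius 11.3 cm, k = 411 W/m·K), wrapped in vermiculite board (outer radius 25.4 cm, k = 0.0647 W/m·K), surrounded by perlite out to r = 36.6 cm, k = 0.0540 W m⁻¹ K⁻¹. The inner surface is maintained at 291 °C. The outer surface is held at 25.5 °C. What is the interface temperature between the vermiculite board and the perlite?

Series thermal resistances, inner to outer:
  R'_copper = ln(0.113/0.0995)/(2πk) = 0.1272/(2π·411) = 4.927×10^-5 m·K/W
  R'_vermiculite board = ln(0.254/0.113)/(2πk) = 0.8099/(2π·0.0647) = 1.992 m·K/W
  R'_perlite = ln(0.366/0.254)/(2πk) = 0.3653/(2π·0.0540) = 1.077 m·K/W
ΣR = 4.927×10^-5 + 1.992 + 1.077 = 3.069 m·K/W
Q' = ΔT/ΣR = (291 °C − 25.5 °C)/3.069 = 86.51 W/m
From the inner boundary to the vermiculite board/perlite interface, ΣR_partial = 1.992 m·K/W.
T_interface = T_in − Q'·ΣR_partial = 291 °C − (86.51)(1.992) = 119 °C

T = 119 °C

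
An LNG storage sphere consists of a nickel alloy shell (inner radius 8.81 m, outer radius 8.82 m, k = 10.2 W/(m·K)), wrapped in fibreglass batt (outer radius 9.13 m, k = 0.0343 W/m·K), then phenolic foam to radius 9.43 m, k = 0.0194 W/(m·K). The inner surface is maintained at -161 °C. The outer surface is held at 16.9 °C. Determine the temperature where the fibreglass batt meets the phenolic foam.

Treat each layer as a resistance in series:
  R_nickel alloy = (1/8.81 − 1/8.82)/(4πk) = 1.287×10^-4/(4π·10.2) = 1.004×10^-6 K/W
  R_fibreglass batt = (1/8.82 − 1/9.13)/(4πk) = 0.003850/(4π·0.0343) = 0.008931 K/W
  R_phenolic foam = (1/9.13 − 1/9.43)/(4πk) = 0.003484/(4π·0.0194) = 0.01429 K/W
ΣR = 1.004×10^-6 + 0.008931 + 0.01429 = 0.02322 K/W
Q = ΔT/ΣR = (-161 °C − 16.9 °C)/0.02322 = -7661 W
From the inner boundary to the fibreglass batt/phenolic foam interface, ΣR_partial = 0.008932 K/W.
T_interface = T_in − Q·ΣR_partial = -161 °C − (-7661)(0.008932) = -92.6 °C

T = -92.6 °C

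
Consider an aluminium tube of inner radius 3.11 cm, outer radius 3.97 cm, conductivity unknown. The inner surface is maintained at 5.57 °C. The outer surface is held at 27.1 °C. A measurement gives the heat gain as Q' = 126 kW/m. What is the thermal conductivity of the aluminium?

k = 227 W/m·K

ΣR = ΔT/Q' = |5.57 − 27.1|/1.26×10^5 = 1.709×10^-4 m·K/W
ln(r₂/r₁)/(2πk) = 1.709×10^-4 ⇒ k = 0.2441/(2π·1.709×10^-4) = 227 W/m·K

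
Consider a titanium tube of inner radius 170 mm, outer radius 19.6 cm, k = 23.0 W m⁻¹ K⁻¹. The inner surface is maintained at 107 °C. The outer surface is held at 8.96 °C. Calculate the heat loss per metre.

Q' = 99600 W/m

Q' = 2πk·ΔT/ln(r₂/r₁) = 2π × 23.0 × 98.04 / ln(0.196/0.170) = 99600 W/m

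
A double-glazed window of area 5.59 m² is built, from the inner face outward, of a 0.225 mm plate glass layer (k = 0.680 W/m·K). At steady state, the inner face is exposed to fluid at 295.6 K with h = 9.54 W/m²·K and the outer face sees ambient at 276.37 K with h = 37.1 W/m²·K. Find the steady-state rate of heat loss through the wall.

Treat each layer as a resistance in series:
  R_conv,in = 1/(hA) = 1/(9.54·5.59) = 0.01875 K/W
  R_plate glass = L/(kA) = 2.25×10^-4/(0.680·5.59) = 5.919×10^-5 K/W
  R_conv,out = 1/(hA) = 1/(37.1·5.59) = 0.004822 K/W
ΣR = 0.01875 + 5.919×10^-5 + 0.004822 = 0.02363 K/W
Q = ΔT/ΣR = (295.6 K − 276.37 K)/0.02363 = 814 W

Q = 814 W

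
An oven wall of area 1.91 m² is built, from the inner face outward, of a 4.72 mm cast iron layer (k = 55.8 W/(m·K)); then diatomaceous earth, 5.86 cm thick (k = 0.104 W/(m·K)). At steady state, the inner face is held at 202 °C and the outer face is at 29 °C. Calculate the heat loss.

Q = 586 W

Series thermal resistances, inner to outer:
  R_cast iron = L/(kA) = 0.00472/(55.8·1.91) = 4.429×10^-5 K/W
  R_diatomaceous earth = L/(kA) = 0.0586/(0.104·1.91) = 0.2950 K/W
ΣR = 4.429×10^-5 + 0.2950 = 0.2950 K/W
Q = ΔT/ΣR = (202 °C − 29 °C)/0.2950 = 586 W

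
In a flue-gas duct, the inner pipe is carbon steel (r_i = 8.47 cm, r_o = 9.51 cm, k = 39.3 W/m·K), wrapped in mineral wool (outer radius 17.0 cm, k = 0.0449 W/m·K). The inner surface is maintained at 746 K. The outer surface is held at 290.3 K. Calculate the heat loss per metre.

Treat each layer as a resistance in series:
  R'_carbon steel = ln(0.0951/0.0847)/(2πk) = 0.1158/(2π·39.3) = 4.690×10^-4 m·K/W
  R'_mineral wool = ln(0.170/0.0951)/(2πk) = 0.5809/(2π·0.0449) = 2.059 m·K/W
ΣR = 4.690×10^-4 + 2.059 = 2.059 m·K/W
Q' = ΔT/ΣR = (746 K − 290.3 K)/2.059 = 221 W/m

Q' = 221 W/m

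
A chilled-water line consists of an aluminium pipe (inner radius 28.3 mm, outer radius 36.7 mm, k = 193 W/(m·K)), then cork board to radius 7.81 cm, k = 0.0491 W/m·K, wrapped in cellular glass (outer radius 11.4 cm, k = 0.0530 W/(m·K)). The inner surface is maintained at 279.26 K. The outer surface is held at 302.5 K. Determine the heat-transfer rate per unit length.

Q' = 6.48 W/m

Treat each layer as a resistance in series:
  R'_aluminium = ln(0.0367/0.0283)/(2πk) = 0.2599/(2π·193) = 2.143×10^-4 m·K/W
  R'_cork board = ln(0.0781/0.0367)/(2πk) = 0.7552/(2π·0.0491) = 2.448 m·K/W
  R'_cellular glass = ln(0.114/0.0781)/(2πk) = 0.3782/(2π·0.0530) = 1.136 m·K/W
ΣR = 2.143×10^-4 + 2.448 + 1.136 = 3.584 m·K/W
Q' = ΔT/ΣR = (279.26 K − 302.5 K)/3.584 = -6.48 W/m
(Negative Q' ⇒ heat flows inward; heat gain = 6.48 W/m.)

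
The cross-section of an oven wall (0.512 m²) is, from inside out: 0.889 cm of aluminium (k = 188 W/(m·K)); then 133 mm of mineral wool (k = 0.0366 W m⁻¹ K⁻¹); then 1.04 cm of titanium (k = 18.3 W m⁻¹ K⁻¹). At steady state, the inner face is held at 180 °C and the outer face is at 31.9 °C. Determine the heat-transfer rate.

Series thermal resistances, inner to outer:
  R_aluminium = L/(kA) = 0.00889/(188·0.512) = 9.236×10^-5 K/W
  R_mineral wool = L/(kA) = 0.133/(0.0366·0.512) = 7.097 K/W
  R_titanium = L/(kA) = 0.0104/(18.3·0.512) = 0.001110 K/W
ΣR = 9.236×10^-5 + 7.097 + 0.001110 = 7.098 K/W
Q = ΔT/ΣR = (180 °C − 31.9 °C)/7.098 = 20.9 W

Q = 20.9 W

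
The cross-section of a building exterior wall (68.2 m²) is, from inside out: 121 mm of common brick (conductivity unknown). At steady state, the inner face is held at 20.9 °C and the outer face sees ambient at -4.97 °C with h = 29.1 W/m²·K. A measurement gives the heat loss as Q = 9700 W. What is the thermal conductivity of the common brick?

ΣR = ΔT/Q = |20.9 − -4.97|/9700 = 0.002667 K/W
Known resistances:
  R_conv,out = 1/(hA) = 1/(29.1·68.2) = 5.039×10^-4 K/W
R_common brick = ΣR − ΣR_known = 0.002667 − 5.039×10^-4 = 0.002163 K/W
L/(kA) = 0.002163 ⇒ k = 0.121/(0.002163·68.2) = 0.820 W/m·K

k = 0.820 W/m·K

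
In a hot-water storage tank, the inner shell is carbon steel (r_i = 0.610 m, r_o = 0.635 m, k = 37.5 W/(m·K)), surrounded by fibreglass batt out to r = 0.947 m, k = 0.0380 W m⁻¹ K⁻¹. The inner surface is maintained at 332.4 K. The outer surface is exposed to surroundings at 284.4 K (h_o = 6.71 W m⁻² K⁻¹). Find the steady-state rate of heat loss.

Series thermal resistances, inner to outer:
  R_carbon steel = (1/0.610 − 1/0.635)/(4πk) = 0.06454/(4π·37.5) = 1.370×10^-4 K/W
  R_fibreglass batt = (1/0.635 − 1/0.947)/(4πk) = 0.5188/(4π·0.0380) = 1.087 K/W
  R_conv,out = 1/(4πr²h) = 1/(4π·0.947²·6.71) = 0.01322 K/W
ΣR = 1.370×10^-4 + 1.087 + 0.01322 = 1.100 K/W
Q = ΔT/ΣR = (332.4 K − 284.4 K)/1.100 = 43.6 W

Q = 43.6 W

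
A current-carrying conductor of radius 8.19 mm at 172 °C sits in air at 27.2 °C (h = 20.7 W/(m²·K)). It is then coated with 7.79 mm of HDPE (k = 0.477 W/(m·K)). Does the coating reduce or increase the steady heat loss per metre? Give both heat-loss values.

Critical radius for a cylinder: r_cr = k/h = 0.0230 m = 2.30 cm.
Outer radius after coating: r₂ = 0.00819 + 0.00779 = 0.01598 m.
Since r₁ < r_cr and r₂ ≤ r_cr, the coating moves toward the maximum at r_cr — heat loss rises.
Bare: R = 1/(2πr₁h) = 0.9388 m·K/W; Q = 144.8/0.9388 = 154 W/m.
Coated: R = R_cond + R_conv = 0.7042 m·K/W; Q = 144.8/0.7042 = 206 W/m.

increases: 154 → 206 W/m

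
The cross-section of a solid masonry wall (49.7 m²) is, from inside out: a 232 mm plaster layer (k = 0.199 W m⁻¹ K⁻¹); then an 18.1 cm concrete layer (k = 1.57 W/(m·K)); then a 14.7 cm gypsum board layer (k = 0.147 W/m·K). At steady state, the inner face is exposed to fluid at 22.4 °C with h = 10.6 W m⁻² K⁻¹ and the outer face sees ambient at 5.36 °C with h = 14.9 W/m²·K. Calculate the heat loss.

Series thermal resistances, inner to outer:
  R_conv,in = 1/(hA) = 1/(10.6·49.7) = 0.001898 K/W
  R_plaster = L/(kA) = 0.232/(0.199·49.7) = 0.02346 K/W
  R_concrete = L/(kA) = 0.181/(1.57·49.7) = 0.002320 K/W
  R_gypsum board = L/(kA) = 0.147/(0.147·49.7) = 0.02012 K/W
  R_conv,out = 1/(hA) = 1/(14.9·49.7) = 0.001350 K/W
ΣR = 0.001898 + 0.02346 + 0.002320 + 0.02012 + 0.001350 = 0.04915 K/W
Q = ΔT/ΣR = (22.4 °C − 5.36 °C)/0.04915 = 347 W

Q = 347 W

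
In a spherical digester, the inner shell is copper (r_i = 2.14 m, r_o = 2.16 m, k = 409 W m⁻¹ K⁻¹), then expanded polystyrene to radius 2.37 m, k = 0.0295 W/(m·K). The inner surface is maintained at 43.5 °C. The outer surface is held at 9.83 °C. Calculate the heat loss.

Q = 304 W

Series thermal resistances, inner to outer:
  R_copper = (1/2.14 − 1/2.16)/(4πk) = 0.004327/(4π·409) = 8.418×10^-7 K/W
  R_expanded polystyrene = (1/2.16 − 1/2.37)/(4πk) = 0.04102/(4π·0.0295) = 0.1107 K/W
ΣR = 8.418×10^-7 + 0.1107 = 0.1107 K/W
Q = ΔT/ΣR = (43.5 °C − 9.83 °C)/0.1107 = 304 W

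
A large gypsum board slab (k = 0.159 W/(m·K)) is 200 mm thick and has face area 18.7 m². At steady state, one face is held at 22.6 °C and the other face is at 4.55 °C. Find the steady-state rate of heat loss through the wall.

Q = kA·ΔT/L = 0.159 × 18.7 × |22.6 °C − 4.55 °C| / 0.200 = 268 W

Q = 268 W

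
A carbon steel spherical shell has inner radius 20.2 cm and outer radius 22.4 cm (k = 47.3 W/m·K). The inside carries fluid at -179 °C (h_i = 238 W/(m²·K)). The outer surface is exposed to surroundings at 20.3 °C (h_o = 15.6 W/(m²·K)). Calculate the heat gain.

Series thermal resistances, inner to outer:
  R_conv,in = 1/(4πr²h) = 1/(4π·0.202²·238) = 0.008194 K/W
  R_carbon steel = (1/0.202 − 1/0.224)/(4πk) = 0.4862/(4π·47.3) = 8.180×10^-4 K/W
  R_conv,out = 1/(4πr²h) = 1/(4π·0.224²·15.6) = 0.1017 K/W
ΣR = 0.008194 + 8.180×10^-4 + 0.1017 = 0.1107 K/W
Q = ΔT/ΣR = (-179 °C − 20.3 °C)/0.1107 = -1800 W
(Negative Q ⇒ heat flows inward; heat gain = 1800 W.)

Q = 1800 W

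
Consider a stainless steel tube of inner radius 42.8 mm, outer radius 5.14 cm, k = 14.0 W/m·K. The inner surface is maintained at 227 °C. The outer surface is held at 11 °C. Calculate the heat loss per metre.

Q' = 2πk·ΔT/ln(r₂/r₁) = 2π × 14.0 × 216 / ln(0.0514/0.0428) = 1.04×10^5 W/m

Q' = 104 kW/m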